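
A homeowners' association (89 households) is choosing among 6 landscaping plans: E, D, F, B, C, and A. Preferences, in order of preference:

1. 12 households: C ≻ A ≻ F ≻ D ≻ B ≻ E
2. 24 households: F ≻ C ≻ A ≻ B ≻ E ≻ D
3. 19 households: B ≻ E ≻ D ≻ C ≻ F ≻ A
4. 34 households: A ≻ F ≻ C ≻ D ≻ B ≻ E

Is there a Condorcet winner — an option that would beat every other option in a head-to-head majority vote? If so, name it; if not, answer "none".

none

Checking pairwise contests:
D beats E 46–43.
F beats D 70–19.
A beats F 46–43.
D beats B 46–43.
F beats C 58–31.
C beats A 55–34.
Every option loses at least one head-to-head, so there is no Condorcet winner.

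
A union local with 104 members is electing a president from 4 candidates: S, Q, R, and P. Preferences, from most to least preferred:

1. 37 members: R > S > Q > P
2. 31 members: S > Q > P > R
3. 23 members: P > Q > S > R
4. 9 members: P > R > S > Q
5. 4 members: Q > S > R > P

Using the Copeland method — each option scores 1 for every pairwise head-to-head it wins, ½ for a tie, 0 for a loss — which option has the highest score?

S

S: beats Q, R, and P → score 3.
Q: beats R and P; loses to S → score 2.
R: loses to S, Q, and P → score 0.
P: beats R; loses to S and Q → score 1.
S has the best pairwise record.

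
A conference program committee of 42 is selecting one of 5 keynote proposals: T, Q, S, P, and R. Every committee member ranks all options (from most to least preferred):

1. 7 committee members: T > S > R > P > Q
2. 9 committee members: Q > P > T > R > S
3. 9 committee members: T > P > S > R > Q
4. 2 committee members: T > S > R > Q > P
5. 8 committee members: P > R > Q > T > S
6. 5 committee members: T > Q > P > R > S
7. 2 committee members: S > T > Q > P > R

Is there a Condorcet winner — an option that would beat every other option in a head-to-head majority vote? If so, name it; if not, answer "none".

T vs Q: 25–17 for T.
T vs S: 40–2 for T.
T vs P: 25–17 for T.
T vs R: 34–8 for T.
T beats every other option head-to-head.

T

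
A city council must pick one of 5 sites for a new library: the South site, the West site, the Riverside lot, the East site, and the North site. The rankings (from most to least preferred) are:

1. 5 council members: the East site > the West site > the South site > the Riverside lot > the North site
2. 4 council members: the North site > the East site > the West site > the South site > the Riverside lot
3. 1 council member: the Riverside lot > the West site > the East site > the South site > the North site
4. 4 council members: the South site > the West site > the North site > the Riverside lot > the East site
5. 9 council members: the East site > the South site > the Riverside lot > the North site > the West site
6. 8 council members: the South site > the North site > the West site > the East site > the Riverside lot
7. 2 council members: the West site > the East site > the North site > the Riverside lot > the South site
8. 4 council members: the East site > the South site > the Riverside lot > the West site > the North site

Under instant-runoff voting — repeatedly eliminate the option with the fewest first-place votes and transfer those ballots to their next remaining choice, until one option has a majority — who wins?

the East site

Round 1: the South site 12, the West site 2, the Riverside lot 1, the East site 18, the North site 4. Eliminate the Riverside lot.
Round 2: the South site 12, the West site 3, the East site 18, the North site 4. Eliminate the West site.
Round 3: the South site 12, the East site 21, the North site 4. The East site has a majority.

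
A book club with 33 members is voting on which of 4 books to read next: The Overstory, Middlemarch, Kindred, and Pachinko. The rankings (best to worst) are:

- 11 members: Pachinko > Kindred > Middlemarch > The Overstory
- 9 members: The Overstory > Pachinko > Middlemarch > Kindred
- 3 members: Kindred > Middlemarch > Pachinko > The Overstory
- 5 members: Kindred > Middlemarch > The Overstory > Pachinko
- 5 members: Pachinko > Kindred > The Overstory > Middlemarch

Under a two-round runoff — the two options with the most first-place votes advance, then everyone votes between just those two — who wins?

Pachinko

Round 1 first-place votes: The Overstory 9, Middlemarch 0, Kindred 8, Pachinko 16.
Pachinko and The Overstory advance.
Runoff: Pachinko is preferred to The Overstory by 19 voters; The Overstory by 14.
Pachinko wins the runoff.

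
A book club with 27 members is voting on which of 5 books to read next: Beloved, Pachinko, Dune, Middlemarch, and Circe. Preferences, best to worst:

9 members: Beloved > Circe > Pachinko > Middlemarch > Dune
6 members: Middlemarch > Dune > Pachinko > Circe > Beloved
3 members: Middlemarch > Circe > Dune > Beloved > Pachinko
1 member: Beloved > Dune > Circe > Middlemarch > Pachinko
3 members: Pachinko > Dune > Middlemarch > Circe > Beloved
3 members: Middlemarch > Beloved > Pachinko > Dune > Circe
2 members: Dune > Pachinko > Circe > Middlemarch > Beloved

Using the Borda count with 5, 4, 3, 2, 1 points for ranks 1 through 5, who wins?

Beloved: 9·5 + 6·1 + 3·2 + 1·5 + 3·1 + 3·4 + 2·1 = 79
Pachinko: 9·3 + 6·3 + 3·1 + 1·1 + 3·5 + 3·3 + 2·4 = 81
Dune: 9·1 + 6·4 + 3·3 + 1·4 + 3·4 + 3·2 + 2·5 = 74
Middlemarch: 9·2 + 6·5 + 3·5 + 1·2 + 3·3 + 3·5 + 2·2 = 93
Circe: 9·4 + 6·2 + 3·4 + 1·3 + 3·2 + 3·1 + 2·3 = 78
Middlemarch has the highest Borda score (93).

Middlemarch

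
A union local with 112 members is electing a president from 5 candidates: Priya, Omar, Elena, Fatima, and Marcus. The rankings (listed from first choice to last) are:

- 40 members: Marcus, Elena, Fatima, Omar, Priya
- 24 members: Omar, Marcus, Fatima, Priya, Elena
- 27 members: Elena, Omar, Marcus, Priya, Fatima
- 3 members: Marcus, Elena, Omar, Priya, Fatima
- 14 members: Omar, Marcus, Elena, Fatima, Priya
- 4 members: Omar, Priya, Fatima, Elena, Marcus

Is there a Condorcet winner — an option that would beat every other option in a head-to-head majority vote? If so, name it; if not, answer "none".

none

Checking pairwise contests:
Omar beats Priya 112–0.
Elena beats Omar 70–42.
Marcus beats Elena 81–31.
Omar beats Fatima 72–40.
Omar beats Marcus 69–43.
Every option loses at least one head-to-head, so there is no Condorcet winner.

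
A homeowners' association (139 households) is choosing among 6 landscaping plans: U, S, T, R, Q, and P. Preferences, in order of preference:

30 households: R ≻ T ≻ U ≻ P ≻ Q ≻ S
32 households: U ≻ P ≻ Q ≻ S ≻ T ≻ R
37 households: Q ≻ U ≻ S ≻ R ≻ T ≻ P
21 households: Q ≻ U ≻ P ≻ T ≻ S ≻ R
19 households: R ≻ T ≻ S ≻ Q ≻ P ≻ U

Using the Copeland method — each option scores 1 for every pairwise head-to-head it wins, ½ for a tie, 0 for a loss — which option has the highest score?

U: beats S, T, R, and P; loses to Q → score 4.
S: beats R; loses to U, T, Q, and P → score 1.
T: beats S and P; loses to U, R, and Q → score 2.
R: beats T and P; loses to U, S, and Q → score 2.
Q: beats U, S, T, R, and P → score 5.
P: beats S; loses to U, T, R, and Q → score 1.
Q has the best pairwise record.

Q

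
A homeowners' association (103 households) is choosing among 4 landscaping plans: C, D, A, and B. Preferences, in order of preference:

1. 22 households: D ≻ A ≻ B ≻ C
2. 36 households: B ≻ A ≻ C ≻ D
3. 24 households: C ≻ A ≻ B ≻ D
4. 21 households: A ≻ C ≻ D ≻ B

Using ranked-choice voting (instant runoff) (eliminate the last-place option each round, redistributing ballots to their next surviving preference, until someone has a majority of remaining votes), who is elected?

Round 1: C 24, D 22, A 21, B 36. Eliminate A.
Round 2: C 45, D 22, B 36. Eliminate D.
Round 3: C 45, B 58. B has a majority.

B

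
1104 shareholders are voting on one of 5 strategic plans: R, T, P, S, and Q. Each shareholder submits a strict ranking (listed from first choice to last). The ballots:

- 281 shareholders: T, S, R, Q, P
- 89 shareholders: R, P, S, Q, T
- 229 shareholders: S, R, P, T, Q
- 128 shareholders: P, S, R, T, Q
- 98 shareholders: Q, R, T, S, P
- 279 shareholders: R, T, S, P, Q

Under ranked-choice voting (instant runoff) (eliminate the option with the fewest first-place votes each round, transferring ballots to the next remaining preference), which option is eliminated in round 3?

T

Round 1: R 368, T 281, P 128, S 229, Q 98. Eliminate Q.
Round 2: R 466, T 281, P 128, S 229. Eliminate P.
Round 3: R 466, T 281, S 357. Eliminate T.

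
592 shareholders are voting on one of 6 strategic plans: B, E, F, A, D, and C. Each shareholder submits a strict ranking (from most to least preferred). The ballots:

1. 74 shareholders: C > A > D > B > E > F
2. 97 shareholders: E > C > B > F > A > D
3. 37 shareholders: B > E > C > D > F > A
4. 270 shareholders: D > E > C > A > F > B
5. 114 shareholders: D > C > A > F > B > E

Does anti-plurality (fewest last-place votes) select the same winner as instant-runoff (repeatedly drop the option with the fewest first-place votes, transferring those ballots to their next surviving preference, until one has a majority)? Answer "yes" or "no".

no

Anti-plurality — last-place votes: B 270, E 114, F 74, A 37, D 97, C 0. Winner: C.
Instant-runoff — R1 B 37, E 97, F 0, A 0, D 384, C 74 (D winner). Winner: D.
The two methods disagree.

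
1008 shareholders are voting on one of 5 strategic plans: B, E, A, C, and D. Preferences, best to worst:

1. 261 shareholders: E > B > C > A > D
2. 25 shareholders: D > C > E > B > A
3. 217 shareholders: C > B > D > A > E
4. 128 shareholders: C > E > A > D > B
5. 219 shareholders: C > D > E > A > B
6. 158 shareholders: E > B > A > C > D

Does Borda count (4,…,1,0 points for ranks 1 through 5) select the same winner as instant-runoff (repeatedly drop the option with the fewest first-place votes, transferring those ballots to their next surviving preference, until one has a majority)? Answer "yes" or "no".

yes

Borda — scores: B 1933, E 2548, A 1269, C 3011, D 1319. Winner: C.
Instant-runoff — R1 B 0, E 419, A 0, C 564, D 25 (C winner). Winner: C.
The two methods agree.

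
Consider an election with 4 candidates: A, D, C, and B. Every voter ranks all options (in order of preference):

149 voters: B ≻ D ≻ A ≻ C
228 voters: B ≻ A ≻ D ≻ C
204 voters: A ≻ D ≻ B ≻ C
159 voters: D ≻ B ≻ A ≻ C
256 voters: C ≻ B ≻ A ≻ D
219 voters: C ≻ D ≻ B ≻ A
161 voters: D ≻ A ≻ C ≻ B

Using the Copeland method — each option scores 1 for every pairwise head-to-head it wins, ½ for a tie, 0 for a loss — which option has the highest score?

D

A: beats C; ties D; loses to B → score 1.5.
D: beats C and B; ties A → score 2.5.
C: loses to A, D, and B → score 0.
B: beats A and C; loses to D → score 2.
D has the best pairwise record.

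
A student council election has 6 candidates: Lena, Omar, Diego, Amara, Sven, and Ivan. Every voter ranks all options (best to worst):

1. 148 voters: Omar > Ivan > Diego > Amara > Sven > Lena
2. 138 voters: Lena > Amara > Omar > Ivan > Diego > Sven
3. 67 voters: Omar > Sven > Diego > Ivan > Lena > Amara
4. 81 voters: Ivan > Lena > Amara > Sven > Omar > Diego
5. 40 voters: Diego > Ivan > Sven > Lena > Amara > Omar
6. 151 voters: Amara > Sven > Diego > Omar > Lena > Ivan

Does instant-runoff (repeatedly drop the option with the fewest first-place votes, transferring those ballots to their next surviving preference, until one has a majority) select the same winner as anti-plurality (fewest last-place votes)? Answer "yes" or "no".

Instant-runoff — R1 Lena 138, Omar 215, Diego 40, Amara 151, Sven 0, Ivan 81 (Sven out); R2 Lena 138, Omar 215, Diego 40, Amara 151, Ivan 81 (Diego out); R3 Lena 138, Omar 215, Amara 151, Ivan 121 (Ivan out); R4 Lena 259, Omar 215, Amara 151 (Amara out); R5 Lena 259, Omar 366 (Omar winner). Winner: Omar.
Anti-plurality — last-place votes: Lena 148, Omar 40, Diego 81, Amara 67, Sven 138, Ivan 151. Winner: Omar.
The two methods agree.

yes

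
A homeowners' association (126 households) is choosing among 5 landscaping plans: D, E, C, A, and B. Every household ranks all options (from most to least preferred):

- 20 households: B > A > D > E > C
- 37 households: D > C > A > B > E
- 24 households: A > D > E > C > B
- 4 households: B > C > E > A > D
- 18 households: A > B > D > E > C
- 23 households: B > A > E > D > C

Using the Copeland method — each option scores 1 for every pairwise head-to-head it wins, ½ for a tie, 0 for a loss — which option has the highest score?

D: beats E and C; loses to A and B → score 2.
E: beats C; loses to D, A, and B → score 1.
C: loses to D, E, A, and B → score 0.
A: beats D, E, C, and B → score 4.
B: beats D, E, and C; loses to A → score 3.
A has the best pairwise record.

A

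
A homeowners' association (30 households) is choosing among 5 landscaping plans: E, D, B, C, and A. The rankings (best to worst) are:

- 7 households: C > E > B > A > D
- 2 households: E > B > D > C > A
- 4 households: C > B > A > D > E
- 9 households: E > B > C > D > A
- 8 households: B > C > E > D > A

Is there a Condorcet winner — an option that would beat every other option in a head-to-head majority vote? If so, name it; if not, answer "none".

none

Checking pairwise contests:
C beats E 19–11.
E beats D 26–4.
E beats B 18–12.
B beats C 19–11.
E beats A 26–4.
Every option loses at least one head-to-head, so there is no Condorcet winner.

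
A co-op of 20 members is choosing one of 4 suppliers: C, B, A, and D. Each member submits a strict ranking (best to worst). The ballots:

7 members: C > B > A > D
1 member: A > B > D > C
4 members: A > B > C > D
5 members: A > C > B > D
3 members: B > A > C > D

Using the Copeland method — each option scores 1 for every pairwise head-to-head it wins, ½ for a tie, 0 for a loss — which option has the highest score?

C: beats B and D; loses to A → score 2.
B: beats D; ties A; loses to C → score 1.5.
A: beats C and D; ties B → score 2.5.
D: loses to C, B, and A → score 0.
A has the best pairwise record.

A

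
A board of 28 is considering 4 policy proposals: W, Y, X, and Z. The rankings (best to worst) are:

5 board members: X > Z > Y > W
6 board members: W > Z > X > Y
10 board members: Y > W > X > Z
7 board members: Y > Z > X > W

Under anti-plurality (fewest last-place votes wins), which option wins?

X

Last-place votes: W 12, Y 6, X 0, Z 10.
X is ranked last by the fewest voters, so X wins.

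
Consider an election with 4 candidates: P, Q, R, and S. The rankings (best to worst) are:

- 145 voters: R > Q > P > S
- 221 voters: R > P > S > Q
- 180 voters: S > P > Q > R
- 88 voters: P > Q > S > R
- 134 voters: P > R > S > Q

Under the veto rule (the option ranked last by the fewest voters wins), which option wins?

Last-place votes: P 0, Q 355, R 268, S 145.
P is ranked last by the fewest voters, so P wins.

P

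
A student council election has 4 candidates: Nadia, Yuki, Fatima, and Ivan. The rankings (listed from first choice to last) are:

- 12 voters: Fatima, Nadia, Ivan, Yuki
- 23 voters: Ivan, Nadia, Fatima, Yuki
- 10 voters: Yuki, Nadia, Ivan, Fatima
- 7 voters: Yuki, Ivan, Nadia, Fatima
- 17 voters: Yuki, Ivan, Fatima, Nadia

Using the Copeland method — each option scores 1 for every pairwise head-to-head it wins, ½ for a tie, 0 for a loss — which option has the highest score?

Ivan

Nadia: beats Yuki and Fatima; loses to Ivan → score 2.
Yuki: loses to Nadia, Fatima, and Ivan → score 0.
Fatima: beats Yuki; loses to Nadia and Ivan → score 1.
Ivan: beats Nadia, Yuki, and Fatima → score 3.
Ivan has the best pairwise record.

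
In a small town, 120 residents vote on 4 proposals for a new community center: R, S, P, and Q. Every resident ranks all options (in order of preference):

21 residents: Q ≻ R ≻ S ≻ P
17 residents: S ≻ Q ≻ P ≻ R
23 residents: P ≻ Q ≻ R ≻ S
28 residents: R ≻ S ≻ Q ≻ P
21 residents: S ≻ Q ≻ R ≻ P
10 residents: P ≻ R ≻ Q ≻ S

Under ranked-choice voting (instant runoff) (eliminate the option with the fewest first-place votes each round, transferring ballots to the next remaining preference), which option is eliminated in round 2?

P

Round 1: R 28, S 38, P 33, Q 21. Eliminate Q.
Round 2: R 49, S 38, P 33. Eliminate P.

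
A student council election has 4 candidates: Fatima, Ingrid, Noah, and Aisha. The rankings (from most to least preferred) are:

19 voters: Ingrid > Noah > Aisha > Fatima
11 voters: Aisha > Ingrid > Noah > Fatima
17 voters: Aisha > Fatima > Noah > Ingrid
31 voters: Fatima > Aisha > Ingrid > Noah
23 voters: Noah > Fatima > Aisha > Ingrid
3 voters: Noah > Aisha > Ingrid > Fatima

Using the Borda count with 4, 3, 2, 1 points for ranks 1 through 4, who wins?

Aisha

Fatima: 19·1 + 11·1 + 17·3 + 31·4 + 23·3 + 3·1 = 277
Ingrid: 19·4 + 11·3 + 17·1 + 31·2 + 23·1 + 3·2 = 217
Noah: 19·3 + 11·2 + 17·2 + 31·1 + 23·4 + 3·4 = 248
Aisha: 19·2 + 11·4 + 17·4 + 31·3 + 23·2 + 3·3 = 298
Aisha has the highest Borda score (298).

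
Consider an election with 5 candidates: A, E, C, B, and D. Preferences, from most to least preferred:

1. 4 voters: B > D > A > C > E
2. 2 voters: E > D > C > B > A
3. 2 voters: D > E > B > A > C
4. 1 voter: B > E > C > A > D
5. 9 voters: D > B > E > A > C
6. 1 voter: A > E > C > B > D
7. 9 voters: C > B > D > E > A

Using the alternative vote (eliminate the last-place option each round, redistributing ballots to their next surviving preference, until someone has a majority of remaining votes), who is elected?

Round 1: A 1, E 2, C 9, B 5, D 11. Eliminate A.
Round 2: E 3, C 9, B 5, D 11. Eliminate E.
Round 3: C 10, B 5, D 13. Eliminate B.
Round 4: C 11, D 17. D has a majority.

D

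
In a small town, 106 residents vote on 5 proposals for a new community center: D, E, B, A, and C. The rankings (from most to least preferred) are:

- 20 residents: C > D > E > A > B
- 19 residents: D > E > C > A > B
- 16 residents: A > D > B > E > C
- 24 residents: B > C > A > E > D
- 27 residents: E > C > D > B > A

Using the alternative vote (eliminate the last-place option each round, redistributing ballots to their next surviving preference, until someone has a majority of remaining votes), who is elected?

Round 1: D 19, E 27, B 24, A 16, C 20. Eliminate A.
Round 2: D 35, E 27, B 24, C 20. Eliminate C.
Round 3: D 55, E 27, B 24. D has a majority.

D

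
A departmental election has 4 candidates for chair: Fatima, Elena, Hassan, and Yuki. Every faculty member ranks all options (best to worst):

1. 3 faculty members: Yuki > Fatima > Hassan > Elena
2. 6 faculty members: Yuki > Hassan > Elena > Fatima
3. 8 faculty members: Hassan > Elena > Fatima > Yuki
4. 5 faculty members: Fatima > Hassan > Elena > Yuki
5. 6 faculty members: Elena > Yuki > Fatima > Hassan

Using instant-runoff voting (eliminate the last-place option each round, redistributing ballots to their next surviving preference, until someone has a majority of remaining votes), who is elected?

Round 1: Fatima 5, Elena 6, Hassan 8, Yuki 9. Eliminate Fatima.
Round 2: Elena 6, Hassan 13, Yuki 9. Eliminate Elena.
Round 3: Hassan 13, Yuki 15. Yuki has a majority.

Yuki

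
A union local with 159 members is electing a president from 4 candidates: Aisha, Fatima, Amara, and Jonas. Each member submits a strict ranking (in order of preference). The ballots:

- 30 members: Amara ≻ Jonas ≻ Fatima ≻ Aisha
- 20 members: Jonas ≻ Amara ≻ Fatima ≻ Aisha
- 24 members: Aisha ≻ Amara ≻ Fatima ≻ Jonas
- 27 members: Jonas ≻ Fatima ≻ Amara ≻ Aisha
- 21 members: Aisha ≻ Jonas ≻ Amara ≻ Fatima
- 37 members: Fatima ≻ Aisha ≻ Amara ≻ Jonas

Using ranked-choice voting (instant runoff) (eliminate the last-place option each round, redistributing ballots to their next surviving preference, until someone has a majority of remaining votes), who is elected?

Round 1: Aisha 45, Fatima 37, Amara 30, Jonas 47. Eliminate Amara.
Round 2: Aisha 45, Fatima 37, Jonas 77. Eliminate Fatima.
Round 3: Aisha 82, Jonas 77. Aisha has a majority.

Aisha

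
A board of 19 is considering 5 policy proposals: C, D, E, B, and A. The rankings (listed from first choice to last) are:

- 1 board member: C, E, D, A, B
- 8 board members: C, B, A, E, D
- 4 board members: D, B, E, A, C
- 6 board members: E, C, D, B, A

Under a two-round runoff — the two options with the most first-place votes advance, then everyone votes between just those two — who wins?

Round 1 first-place votes: C 9, D 4, E 6, B 0, A 0.
C and E advance.
Runoff: C is preferred to E by 9 voters; E by 10.
E wins the runoff.

E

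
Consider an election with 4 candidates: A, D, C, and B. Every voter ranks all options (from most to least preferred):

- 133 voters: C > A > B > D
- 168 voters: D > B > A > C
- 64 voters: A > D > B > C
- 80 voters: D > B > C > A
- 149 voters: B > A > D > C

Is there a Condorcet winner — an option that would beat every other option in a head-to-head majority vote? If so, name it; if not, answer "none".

none

Checking pairwise contests:
B beats A 397–197.
A beats D 346–248.
A beats C 381–213.
D beats B 312–282.
Every option loses at least one head-to-head, so there is no Condorcet winner.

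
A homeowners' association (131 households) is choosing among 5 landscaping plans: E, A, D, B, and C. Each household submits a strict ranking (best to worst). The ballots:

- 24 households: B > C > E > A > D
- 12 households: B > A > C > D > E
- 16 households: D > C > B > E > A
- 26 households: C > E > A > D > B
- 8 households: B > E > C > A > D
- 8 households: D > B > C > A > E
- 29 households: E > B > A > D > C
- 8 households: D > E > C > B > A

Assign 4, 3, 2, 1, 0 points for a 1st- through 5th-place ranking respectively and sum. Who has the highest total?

B

E: 24·2 + 12·0 + 16·1 + 26·3 + 8·3 + 8·0 + 29·4 + 8·3 = 306
A: 24·1 + 12·3 + 16·0 + 26·2 + 8·1 + 8·1 + 29·2 + 8·0 = 186
D: 24·0 + 12·1 + 16·4 + 26·1 + 8·0 + 8·4 + 29·1 + 8·4 = 195
B: 24·4 + 12·4 + 16·2 + 26·0 + 8·4 + 8·3 + 29·3 + 8·1 = 327
C: 24·3 + 12·2 + 16·3 + 26·4 + 8·2 + 8·2 + 29·0 + 8·2 = 296
B has the highest Borda score (327).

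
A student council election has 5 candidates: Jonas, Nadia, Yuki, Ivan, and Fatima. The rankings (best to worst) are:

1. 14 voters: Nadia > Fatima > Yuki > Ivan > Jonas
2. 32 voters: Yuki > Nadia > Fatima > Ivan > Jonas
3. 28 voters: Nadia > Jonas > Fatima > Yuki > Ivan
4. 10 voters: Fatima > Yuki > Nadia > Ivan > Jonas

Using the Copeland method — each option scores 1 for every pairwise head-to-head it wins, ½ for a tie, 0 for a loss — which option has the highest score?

Jonas: loses to Nadia, Yuki, Ivan, and Fatima → score 0.
Nadia: beats Jonas, Ivan, and Fatima; ties Yuki → score 3.5.
Yuki: beats Jonas and Ivan; ties Nadia; loses to Fatima → score 2.5.
Ivan: beats Jonas; loses to Nadia, Yuki, and Fatima → score 1.
Fatima: beats Jonas, Yuki, and Ivan; loses to Nadia → score 3.
Nadia has the best pairwise record.

Nadia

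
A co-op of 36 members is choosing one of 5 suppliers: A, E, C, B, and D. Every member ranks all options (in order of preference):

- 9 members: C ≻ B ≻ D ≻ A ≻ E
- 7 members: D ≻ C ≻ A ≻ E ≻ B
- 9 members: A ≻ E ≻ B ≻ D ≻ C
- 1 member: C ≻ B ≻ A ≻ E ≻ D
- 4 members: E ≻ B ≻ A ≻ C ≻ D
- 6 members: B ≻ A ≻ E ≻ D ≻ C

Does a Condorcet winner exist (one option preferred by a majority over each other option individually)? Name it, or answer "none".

none

Checking pairwise contests:
B beats A 20–16.
A beats E 32–4.
A beats C 19–17.
E beats B 20–16.
A beats D 20–16.
Every option loses at least one head-to-head, so there is no Condorcet winner.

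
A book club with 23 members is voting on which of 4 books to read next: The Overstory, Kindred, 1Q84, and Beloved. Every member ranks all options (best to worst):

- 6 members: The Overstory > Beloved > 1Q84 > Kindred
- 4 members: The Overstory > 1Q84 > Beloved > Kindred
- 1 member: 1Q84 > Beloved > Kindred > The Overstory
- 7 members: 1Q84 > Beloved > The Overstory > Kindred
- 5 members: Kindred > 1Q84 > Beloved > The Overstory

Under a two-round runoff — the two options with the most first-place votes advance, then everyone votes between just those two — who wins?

Round 1 first-place votes: The Overstory 10, Kindred 5, 1Q84 8, Beloved 0.
The Overstory and 1Q84 advance.
Runoff: The Overstory is preferred to 1Q84 by 10 voters; 1Q84 by 13.
1Q84 wins the runoff.

1Q84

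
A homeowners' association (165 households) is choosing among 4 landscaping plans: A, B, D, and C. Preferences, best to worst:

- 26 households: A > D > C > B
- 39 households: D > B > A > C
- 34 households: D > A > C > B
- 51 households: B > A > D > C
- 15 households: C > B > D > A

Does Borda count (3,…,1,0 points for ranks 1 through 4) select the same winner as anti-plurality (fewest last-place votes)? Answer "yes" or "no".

Borda — scores: A 287, B 261, D 337, C 105. Winner: D.
Anti-plurality — last-place votes: A 15, B 60, D 0, C 90. Winner: D.
The two methods agree.

yes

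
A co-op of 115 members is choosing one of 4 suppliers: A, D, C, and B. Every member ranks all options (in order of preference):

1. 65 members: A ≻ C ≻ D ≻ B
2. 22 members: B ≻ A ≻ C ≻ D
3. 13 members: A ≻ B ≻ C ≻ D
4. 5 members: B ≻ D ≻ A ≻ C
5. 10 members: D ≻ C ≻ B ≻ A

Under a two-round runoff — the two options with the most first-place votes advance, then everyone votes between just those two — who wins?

A

Round 1 first-place votes: A 78, D 10, C 0, B 27.
A and B advance.
Runoff: A is preferred to B by 78 voters; B by 37.
A wins the runoff.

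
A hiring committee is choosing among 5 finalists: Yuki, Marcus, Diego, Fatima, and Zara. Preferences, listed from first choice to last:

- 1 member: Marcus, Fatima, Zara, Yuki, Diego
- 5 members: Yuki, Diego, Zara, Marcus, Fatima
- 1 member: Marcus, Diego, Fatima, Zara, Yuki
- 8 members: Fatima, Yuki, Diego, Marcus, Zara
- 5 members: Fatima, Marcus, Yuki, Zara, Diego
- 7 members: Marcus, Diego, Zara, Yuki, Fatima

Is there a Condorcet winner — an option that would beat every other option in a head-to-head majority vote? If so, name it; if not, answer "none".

Marcus

Marcus vs Yuki: 14–13 for Marcus.
Marcus vs Diego: 14–13 for Marcus.
Marcus vs Fatima: 14–13 for Marcus.
Marcus vs Zara: 22–5 for Marcus.
Marcus beats every other option head-to-head.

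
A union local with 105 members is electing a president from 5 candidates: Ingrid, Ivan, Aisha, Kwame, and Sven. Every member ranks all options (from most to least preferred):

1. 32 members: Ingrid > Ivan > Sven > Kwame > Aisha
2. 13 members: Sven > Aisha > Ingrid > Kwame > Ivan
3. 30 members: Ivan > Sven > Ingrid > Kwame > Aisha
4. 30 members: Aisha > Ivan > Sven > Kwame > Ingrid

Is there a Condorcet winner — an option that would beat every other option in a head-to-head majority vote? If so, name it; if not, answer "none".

Ivan vs Ingrid: 60–45 for Ivan.
Ivan vs Aisha: 62–43 for Ivan.
Ivan vs Kwame: 92–13 for Ivan.
Ivan vs Sven: 92–13 for Ivan.
Ivan beats every other option head-to-head.

Ivan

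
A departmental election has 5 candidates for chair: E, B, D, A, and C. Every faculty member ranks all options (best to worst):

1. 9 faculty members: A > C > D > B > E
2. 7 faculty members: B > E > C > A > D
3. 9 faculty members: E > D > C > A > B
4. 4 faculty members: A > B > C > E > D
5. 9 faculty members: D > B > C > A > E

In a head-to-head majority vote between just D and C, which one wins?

C

Voters preferring D to C: 18; preferring C to D: 20.
C wins the head-to-head.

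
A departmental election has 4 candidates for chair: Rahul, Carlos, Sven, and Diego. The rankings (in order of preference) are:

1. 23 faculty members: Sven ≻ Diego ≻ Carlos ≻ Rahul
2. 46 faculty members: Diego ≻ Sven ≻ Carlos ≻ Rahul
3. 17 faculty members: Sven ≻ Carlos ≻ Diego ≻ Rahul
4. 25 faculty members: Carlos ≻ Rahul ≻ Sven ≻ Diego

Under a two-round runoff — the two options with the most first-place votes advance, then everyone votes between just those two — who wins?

Sven

Round 1 first-place votes: Rahul 0, Carlos 25, Sven 40, Diego 46.
Diego and Sven advance.
Runoff: Diego is preferred to Sven by 46 voters; Sven by 65.
Sven wins the runoff.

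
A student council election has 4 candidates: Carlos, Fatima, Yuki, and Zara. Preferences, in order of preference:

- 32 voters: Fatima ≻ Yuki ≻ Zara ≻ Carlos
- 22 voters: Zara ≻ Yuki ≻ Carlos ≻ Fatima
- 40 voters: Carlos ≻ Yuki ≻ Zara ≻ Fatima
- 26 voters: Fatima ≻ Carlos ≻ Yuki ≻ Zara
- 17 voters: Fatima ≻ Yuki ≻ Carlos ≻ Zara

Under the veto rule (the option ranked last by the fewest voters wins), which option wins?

Last-place votes: Carlos 32, Fatima 62, Yuki 0, Zara 43.
Yuki is ranked last by the fewest voters, so Yuki wins.

Yuki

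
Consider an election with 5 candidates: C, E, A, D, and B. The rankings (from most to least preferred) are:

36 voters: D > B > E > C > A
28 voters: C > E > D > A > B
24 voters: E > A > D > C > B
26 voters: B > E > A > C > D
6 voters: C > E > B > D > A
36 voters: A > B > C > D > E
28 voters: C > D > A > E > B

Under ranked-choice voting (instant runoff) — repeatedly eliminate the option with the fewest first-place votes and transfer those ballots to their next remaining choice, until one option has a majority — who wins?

Round 1: C 62, E 24, A 36, D 36, B 26. Eliminate E.
Round 2: C 62, A 60, D 36, B 26. Eliminate B.
Round 3: C 62, A 86, D 36. Eliminate D.
Round 4: C 98, A 86. C has a majority.

C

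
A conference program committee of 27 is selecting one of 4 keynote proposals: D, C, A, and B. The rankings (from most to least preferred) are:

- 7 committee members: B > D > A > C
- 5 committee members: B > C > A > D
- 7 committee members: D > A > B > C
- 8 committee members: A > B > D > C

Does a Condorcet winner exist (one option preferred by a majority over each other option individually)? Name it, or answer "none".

Checking pairwise contests:
B beats D 20–7.
D beats C 22–5.
D beats A 14–13.
A beats B 15–12.
Every option loses at least one head-to-head, so there is no Condorcet winner.

none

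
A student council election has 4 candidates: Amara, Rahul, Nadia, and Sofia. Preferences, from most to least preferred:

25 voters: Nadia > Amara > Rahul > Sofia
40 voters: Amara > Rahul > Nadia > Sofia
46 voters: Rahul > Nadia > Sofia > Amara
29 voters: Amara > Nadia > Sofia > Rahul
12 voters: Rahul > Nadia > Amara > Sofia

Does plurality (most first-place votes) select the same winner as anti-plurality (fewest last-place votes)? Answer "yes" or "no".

no

Plurality — first-place votes: Amara 69, Rahul 58, Nadia 25, Sofia 0. Winner: Amara.
Anti-plurality — last-place votes: Amara 46, Rahul 29, Nadia 0, Sofia 77. Winner: Nadia.
The two methods disagree.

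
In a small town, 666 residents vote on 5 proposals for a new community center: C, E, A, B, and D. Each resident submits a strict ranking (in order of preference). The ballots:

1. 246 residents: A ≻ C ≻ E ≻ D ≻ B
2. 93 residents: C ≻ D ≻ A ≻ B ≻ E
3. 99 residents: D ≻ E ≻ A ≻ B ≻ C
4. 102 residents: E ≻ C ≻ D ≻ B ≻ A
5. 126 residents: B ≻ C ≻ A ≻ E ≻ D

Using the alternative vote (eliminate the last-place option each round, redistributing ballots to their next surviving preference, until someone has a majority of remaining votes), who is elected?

Round 1: C 93, E 102, A 246, B 126, D 99. Eliminate C.
Round 2: E 102, A 246, B 126, D 192. Eliminate E.
Round 3: A 246, B 126, D 294. Eliminate B.
Round 4: A 372, D 294. A has a majority.

A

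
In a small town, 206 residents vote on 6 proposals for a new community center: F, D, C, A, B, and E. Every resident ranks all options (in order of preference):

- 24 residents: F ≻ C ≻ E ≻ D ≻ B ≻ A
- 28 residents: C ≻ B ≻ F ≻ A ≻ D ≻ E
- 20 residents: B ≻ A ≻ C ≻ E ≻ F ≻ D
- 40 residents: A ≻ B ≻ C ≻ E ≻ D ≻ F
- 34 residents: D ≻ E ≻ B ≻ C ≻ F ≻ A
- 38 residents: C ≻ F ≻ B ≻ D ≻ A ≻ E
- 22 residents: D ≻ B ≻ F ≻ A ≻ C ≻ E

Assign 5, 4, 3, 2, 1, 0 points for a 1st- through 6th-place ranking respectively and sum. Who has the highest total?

B

F: 24·5 + 28·3 + 20·1 + 40·0 + 34·1 + 38·4 + 22·3 = 476
D: 24·2 + 28·1 + 20·0 + 40·1 + 34·5 + 38·2 + 22·5 = 472
C: 24·4 + 28·5 + 20·3 + 40·3 + 34·2 + 38·5 + 22·1 = 696
A: 24·0 + 28·2 + 20·4 + 40·5 + 34·0 + 38·1 + 22·2 = 418
B: 24·1 + 28·4 + 20·5 + 40·4 + 34·3 + 38·3 + 22·4 = 700
E: 24·3 + 28·0 + 20·2 + 40·2 + 34·4 + 38·0 + 22·0 = 328
B has the highest Borda score (700).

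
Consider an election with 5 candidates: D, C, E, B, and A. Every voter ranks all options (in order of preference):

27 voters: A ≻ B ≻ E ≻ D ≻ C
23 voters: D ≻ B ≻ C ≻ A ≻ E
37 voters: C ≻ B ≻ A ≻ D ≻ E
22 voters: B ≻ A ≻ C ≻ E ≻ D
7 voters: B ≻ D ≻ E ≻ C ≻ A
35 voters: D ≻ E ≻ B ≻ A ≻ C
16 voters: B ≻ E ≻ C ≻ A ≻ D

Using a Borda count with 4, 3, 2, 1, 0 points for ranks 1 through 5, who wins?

B

D: 27·1 + 23·4 + 37·1 + 22·0 + 7·3 + 35·4 + 16·0 = 317
C: 27·0 + 23·2 + 37·4 + 22·2 + 7·1 + 35·0 + 16·2 = 277
E: 27·2 + 23·0 + 37·0 + 22·1 + 7·2 + 35·3 + 16·3 = 243
B: 27·3 + 23·3 + 37·3 + 22·4 + 7·4 + 35·2 + 16·4 = 511
A: 27·4 + 23·1 + 37·2 + 22·3 + 7·0 + 35·1 + 16·1 = 322
B has the highest Borda score (511).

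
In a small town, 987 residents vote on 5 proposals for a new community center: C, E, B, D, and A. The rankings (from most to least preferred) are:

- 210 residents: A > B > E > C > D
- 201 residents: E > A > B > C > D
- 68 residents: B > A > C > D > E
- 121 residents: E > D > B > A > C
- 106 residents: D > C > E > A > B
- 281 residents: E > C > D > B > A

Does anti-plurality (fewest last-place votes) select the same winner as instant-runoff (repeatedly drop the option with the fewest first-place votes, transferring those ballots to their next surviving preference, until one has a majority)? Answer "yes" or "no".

yes

Anti-plurality — last-place votes: C 121, E 68, B 106, D 411, A 281. Winner: E.
Instant-runoff — R1 C 0, E 603, B 68, D 106, A 210 (E winner). Winner: E.
The two methods agree.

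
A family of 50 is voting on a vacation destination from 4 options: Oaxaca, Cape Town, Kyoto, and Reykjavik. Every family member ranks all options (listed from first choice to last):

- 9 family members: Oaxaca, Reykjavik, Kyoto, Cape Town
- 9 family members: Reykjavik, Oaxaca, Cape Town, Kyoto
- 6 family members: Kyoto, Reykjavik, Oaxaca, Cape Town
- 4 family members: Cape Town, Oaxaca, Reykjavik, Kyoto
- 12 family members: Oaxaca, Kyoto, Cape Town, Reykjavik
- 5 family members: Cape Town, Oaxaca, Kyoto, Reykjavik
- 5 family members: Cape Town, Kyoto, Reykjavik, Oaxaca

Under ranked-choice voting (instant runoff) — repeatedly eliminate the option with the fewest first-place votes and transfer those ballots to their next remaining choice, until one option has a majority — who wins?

Oaxaca

Round 1: Oaxaca 21, Cape Town 14, Kyoto 6, Reykjavik 9. Eliminate Kyoto.
Round 2: Oaxaca 21, Cape Town 14, Reykjavik 15. Eliminate Cape Town.
Round 3: Oaxaca 30, Reykjavik 20. Oaxaca has a majority.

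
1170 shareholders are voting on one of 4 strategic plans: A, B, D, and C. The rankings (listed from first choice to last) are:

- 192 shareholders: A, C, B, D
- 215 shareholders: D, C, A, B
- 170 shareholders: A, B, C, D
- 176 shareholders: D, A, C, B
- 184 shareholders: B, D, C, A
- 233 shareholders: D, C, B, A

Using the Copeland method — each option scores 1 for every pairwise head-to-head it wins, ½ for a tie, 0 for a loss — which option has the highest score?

A: beats B; loses to D and C → score 1.
B: loses to A, D, and C → score 0.
D: beats A, B, and C → score 3.
C: beats A and B; loses to D → score 2.
D has the best pairwise record.

D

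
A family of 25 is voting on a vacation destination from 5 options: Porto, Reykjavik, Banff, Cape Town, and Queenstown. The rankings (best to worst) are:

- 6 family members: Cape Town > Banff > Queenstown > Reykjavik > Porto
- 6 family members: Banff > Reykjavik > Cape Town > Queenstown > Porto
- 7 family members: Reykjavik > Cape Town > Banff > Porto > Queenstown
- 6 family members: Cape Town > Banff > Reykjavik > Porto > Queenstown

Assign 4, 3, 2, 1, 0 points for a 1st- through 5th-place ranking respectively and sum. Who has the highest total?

Cape Town

Porto: 6·0 + 6·0 + 7·1 + 6·1 = 13
Reykjavik: 6·1 + 6·3 + 7·4 + 6·2 = 64
Banff: 6·3 + 6·4 + 7·2 + 6·3 = 74
Cape Town: 6·4 + 6·2 + 7·3 + 6·4 = 81
Queenstown: 6·2 + 6·1 + 7·0 + 6·0 = 18
Cape Town has the highest Borda score (81).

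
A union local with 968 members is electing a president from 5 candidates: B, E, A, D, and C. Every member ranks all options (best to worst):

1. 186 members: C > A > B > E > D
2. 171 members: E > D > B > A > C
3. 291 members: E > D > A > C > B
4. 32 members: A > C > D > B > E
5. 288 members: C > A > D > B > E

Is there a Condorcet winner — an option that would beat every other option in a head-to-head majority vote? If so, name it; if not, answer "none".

A vs B: 797–171 for A.
A vs E: 506–462 for A.
A vs D: 506–462 for A.
A vs C: 494–474 for A.
A beats every other option head-to-head.

A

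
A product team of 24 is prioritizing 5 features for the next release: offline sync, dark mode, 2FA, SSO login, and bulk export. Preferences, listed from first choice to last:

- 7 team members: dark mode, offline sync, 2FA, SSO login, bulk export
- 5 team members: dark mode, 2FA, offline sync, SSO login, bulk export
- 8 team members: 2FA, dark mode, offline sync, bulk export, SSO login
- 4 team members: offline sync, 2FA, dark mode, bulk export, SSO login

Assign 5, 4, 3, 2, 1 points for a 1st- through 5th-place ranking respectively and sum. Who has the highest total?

dark mode

offline sync: 7·4 + 5·3 + 8·3 + 4·5 = 87
dark mode: 7·5 + 5·5 + 8·4 + 4·3 = 104
2FA: 7·3 + 5·4 + 8·5 + 4·4 = 97
SSO login: 7·2 + 5·2 + 8·1 + 4·1 = 36
bulk export: 7·1 + 5·1 + 8·2 + 4·2 = 36
dark mode has the highest Borda score (104).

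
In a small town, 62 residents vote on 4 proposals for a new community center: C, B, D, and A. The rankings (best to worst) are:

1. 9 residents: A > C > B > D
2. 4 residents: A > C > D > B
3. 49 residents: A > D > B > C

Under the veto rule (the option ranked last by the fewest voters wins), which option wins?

Last-place votes: C 49, B 4, D 9, A 0.
A is ranked last by the fewest voters, so A wins.

A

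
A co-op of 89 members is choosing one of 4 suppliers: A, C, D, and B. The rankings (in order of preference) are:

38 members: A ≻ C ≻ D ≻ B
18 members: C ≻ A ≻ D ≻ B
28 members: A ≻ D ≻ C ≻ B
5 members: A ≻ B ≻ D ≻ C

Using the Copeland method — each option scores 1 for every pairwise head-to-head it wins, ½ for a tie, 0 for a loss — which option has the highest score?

A

A: beats C, D, and B → score 3.
C: beats D and B; loses to A → score 2.
D: beats B; loses to A and C → score 1.
B: loses to A, C, and D → score 0.
A has the best pairwise record.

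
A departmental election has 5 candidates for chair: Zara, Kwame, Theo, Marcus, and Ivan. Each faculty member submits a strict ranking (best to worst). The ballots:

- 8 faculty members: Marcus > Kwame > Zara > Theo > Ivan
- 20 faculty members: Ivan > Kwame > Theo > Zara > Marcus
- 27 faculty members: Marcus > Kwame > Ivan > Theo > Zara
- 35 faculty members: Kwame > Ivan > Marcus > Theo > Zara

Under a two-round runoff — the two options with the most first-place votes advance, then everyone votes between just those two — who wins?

Kwame

Round 1 first-place votes: Zara 0, Kwame 35, Theo 0, Marcus 35, Ivan 20.
Kwame and Marcus advance.
Runoff: Kwame is preferred to Marcus by 55 voters; Marcus by 35.
Kwame wins the runoff.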